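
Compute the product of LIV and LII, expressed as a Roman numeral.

LIV = 54
LII = 52
54 × 52 = 2808

MMDCCCVIII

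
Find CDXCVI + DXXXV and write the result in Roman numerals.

CDXCVI = 496
DXXXV = 535
496 + 535 = 1031

MXXXI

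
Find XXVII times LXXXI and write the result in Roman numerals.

XXVII = 27
LXXXI = 81
27 × 81 = 2187

MMCLXXXVII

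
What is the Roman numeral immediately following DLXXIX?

DLXXIX = 579; next is 580

DLXXX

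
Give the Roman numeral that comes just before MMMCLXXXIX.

MMMCLXXXIX = 3189; previous is 3188

MMMCLXXXVIII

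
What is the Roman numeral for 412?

Convert 412 to Roman numerals:
  412 contains 1×400 (CD)
  12 contains 1×10 (X)
  2 contains 2×1 (II)

CDXII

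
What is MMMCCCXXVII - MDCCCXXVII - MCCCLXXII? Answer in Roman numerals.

MMMCCCXXVII = 3327, MDCCCXXVII = 1827, MCCCLXXII = 1372
3327 - 1827 = 1500
1500 - 1372 = 128

CXXVIII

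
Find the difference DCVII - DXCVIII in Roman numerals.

DCVII = 607
DXCVIII = 598
607 - 598 = 9

IX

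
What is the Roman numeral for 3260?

Convert 3260 to Roman numerals:
  3260 contains 3×1000 (MMM)
  260 contains 2×100 (CC)
  60 contains 1×50 (L)
  10 contains 1×10 (X)

MMMCCLX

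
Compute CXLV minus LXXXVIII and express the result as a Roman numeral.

CXLV = 145
LXXXVIII = 88
145 - 88 = 57

LVII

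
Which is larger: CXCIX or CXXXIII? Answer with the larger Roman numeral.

CXCIX = 199
CXXXIII = 133
199 is larger

CXCIX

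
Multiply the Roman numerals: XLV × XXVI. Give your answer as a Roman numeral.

XLV = 45
XXVI = 26
45 × 26 = 1170

MCLXX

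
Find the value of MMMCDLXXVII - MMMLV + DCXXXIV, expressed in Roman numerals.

MMMCDLXXVII = 3477, MMMLV = 3055, DCXXXIV = 634
3477 - 3055 = 422
422 + 634 = 1056

MLVI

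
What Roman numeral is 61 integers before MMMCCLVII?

MMMCCLVII = 3257
3257 - 61 = 3196

MMMCXCVI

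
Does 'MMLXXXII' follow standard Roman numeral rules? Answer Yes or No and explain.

'MMLXXXII': Check the rules: uses only the symbols I, V, X, L, C, D, M; no symbol is repeated more than three times in a row; V, L and D each appear at most once; no smaller symbol precedes a larger one (values never increase from left to right). Value: M (1000) + M (1000) + L (50) + X (10) + X (10) + X (10) + I (1) + I (1) = 2082. So it is a valid standard Roman numeral.

Yes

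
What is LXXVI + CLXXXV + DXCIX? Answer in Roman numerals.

LXXVI = 76, CLXXXV = 185, DXCIX = 599
76 + 185 = 261
261 + 599 = 860

DCCCLX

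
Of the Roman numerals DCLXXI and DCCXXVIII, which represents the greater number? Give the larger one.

DCLXXI = 671
DCCXXVIII = 728
728 is larger

DCCXXVIII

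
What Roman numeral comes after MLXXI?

MLXXI = 1071, so the next integer is 1071 + 1 = 1072

MLXXII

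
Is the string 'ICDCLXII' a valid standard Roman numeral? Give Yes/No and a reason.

'ICDCLXII': Invalid subtractive combination: IC

No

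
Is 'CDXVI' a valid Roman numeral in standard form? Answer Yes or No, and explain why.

'CDXVI': Check the rules: uses only the symbols I, V, X, L, C, D, M; no symbol is repeated more than three times in a row; V, L and D each appear at most once; the only place a smaller symbol precedes a larger one is the allowed subtractive pair CD, the symbol right after such a pair (if any) is smaller than the pair's first symbol, and otherwise the values never increase from left to right. Value: CD (400) + X (10) + V (5) + I (1) = 416. So it is a valid standard Roman numeral.

Yes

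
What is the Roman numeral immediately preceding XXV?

XXV = 25, so the previous integer is 25 - 1 = 24

XXIV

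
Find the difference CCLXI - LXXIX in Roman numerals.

CCLXI = 261
LXXIX = 79
261 - 79 = 182

CLXXXII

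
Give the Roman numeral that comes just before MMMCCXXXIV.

MMMCCXXXIV = 3234, so the previous integer is 3234 - 1 = 3233

MMMCCXXXIII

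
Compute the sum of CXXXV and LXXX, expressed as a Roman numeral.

CXXXV = 135
LXXX = 80
135 + 80 = 215

CCXV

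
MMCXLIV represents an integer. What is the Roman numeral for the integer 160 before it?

MMCXLIV = 2144
2144 - 160 = 1984

MCMLXXXIV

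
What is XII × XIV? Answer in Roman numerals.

XII = 12
XIV = 14
12 × 14 = 168

CLXVIII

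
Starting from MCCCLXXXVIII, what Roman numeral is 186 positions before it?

MCCCLXXXVIII = 1388
1388 - 186 = 1202

MCCII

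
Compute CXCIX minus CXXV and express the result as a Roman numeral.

CXCIX = 199
CXXV = 125
199 - 125 = 74

LXXIV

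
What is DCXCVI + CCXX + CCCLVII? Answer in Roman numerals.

DCXCVI = 696, CCXX = 220, CCCLVII = 357
696 + 220 = 916
916 + 357 = 1273

MCCLXXIII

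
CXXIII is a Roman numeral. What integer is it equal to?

CXXIII: C=100, X=10, X=10, I=1, I=1, I=1
100 + 10 + 10 + 1 + 1 + 1 = 123

123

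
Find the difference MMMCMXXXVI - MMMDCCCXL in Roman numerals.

MMMCMXXXVI = 3936
MMMDCCCXL = 3840
3936 - 3840 = 96

XCVI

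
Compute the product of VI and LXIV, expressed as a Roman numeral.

VI = 6
LXIV = 64
6 × 64 = 384

CCCLXXXIV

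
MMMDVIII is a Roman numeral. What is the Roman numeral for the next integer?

MMMDVIII = 3508; next is 3509

MMMDIX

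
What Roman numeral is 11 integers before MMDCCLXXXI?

MMDCCLXXXI = 2781
2781 - 11 = 2770

MMDCCLXX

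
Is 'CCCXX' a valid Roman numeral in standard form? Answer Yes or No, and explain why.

'CCCXX': Check the rules: uses only the symbols I, V, X, L, C, D, M; no symbol is repeated more than three times in a row; V, L and D each appear at most once; no smaller symbol precedes a larger one (values never increase from left to right). Value: C (100) + C (100) + C (100) + X (10) + X (10) = 320. So it is a valid standard Roman numeral.

Yes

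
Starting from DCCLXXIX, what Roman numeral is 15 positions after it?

DCCLXXIX = 779
779 + 15 = 794

DCCXCIV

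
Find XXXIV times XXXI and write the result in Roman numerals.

XXXIV = 34
XXXI = 31
34 × 31 = 1054

MLIV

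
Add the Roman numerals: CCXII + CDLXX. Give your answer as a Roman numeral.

CCXII = 212
CDLXX = 470
212 + 470 = 682

DCLXXXII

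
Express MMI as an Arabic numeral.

MMI: M=1000, M=1000, I=1
1000 + 1000 + 1 = 2001

2001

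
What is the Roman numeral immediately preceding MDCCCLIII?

MDCCCLIII = 1853, so the previous integer is 1853 - 1 = 1852

MDCCCLII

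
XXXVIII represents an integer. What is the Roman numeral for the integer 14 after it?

XXXVIII = 38
38 + 14 = 52

LII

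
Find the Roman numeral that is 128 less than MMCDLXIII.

MMCDLXIII = 2463
2463 - 128 = 2335

MMCCCXXXV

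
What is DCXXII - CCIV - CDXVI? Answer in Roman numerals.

DCXXII = 622, CCIV = 204, CDXVI = 416
622 - 204 = 418
418 - 416 = 2

II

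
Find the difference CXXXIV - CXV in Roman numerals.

CXXXIV = 134
CXV = 115
134 - 115 = 19

XIX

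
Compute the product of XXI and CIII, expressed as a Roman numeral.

XXI = 21
CIII = 103
21 × 103 = 2163

MMCLXIII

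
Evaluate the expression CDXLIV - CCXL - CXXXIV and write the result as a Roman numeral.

CDXLIV = 444, CCXL = 240, CXXXIV = 134
444 - 240 = 204
204 - 134 = 70

LXX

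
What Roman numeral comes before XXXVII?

XXXVII = 37; previous is 36

XXXVI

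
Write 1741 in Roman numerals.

Convert 1741 to Roman numerals:
  1741 contains 1×1000 (M)
  741 contains 1×500 (D)
  241 contains 2×100 (CC)
  41 contains 1×40 (XL)
  1 contains 1×1 (I)

MDCCXLI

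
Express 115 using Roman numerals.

Convert 115 to Roman numerals:
  115 contains 1×100 (C)
  15 contains 1×10 (X)
  5 contains 1×5 (V)

CXV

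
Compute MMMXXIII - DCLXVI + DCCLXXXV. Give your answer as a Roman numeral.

MMMXXIII = 3023, DCLXVI = 666, DCCLXXXV = 785
3023 - 666 = 2357
2357 + 785 = 3142

MMMCXLII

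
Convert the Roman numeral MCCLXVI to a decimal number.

MCCLXVI: M=1000, C=100, C=100, L=50, X=10, V=5, I=1
1000 + 100 + 100 + 50 + 10 + 5 + 1 = 1266

1266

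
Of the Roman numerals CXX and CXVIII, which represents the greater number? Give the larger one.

CXX = 120
CXVIII = 118
120 is larger

CXX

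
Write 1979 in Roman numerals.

Convert 1979 to Roman numerals:
  1979 contains 1×1000 (M)
  979 contains 1×900 (CM)
  79 contains 1×50 (L)
  29 contains 2×10 (XX)
  9 contains 1×9 (IX)

MCMLXXIX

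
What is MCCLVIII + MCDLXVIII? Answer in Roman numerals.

MCCLVIII = 1258
MCDLXVIII = 1468
1258 + 1468 = 2726

MMDCCXXVI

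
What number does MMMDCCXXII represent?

MMMDCCXXII: M=1000, M=1000, M=1000, D=500, C=100, C=100, X=10, X=10, I=1, I=1
1000 + 1000 + 1000 + 500 + 100 + 100 + 10 + 10 + 1 + 1 = 3722

3722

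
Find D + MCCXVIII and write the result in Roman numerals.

D = 500
MCCXVIII = 1218
500 + 1218 = 1718

MDCCXVIII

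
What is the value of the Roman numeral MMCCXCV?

MMCCXCV: M=1000, M=1000, C=100, C=100, XC=90, V=5
1000 + 1000 + 100 + 100 + 90 + 5 = 2295

2295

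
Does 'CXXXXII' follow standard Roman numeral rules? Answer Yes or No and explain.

'CXXXXII': More than 3 consecutive X's

No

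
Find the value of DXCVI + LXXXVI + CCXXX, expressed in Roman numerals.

DXCVI = 596, LXXXVI = 86, CCXXX = 230
596 + 86 = 682
682 + 230 = 912

CMXII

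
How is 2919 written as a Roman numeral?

Convert 2919 to Roman numerals:
  2919 contains 2×1000 (MM)
  919 contains 1×900 (CM)
  19 contains 1×10 (X)
  9 contains 1×9 (IX)

MMCMXIX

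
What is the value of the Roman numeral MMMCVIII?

MMMCVIII: M=1000, M=1000, M=1000, C=100, V=5, I=1, I=1, I=1
1000 + 1000 + 1000 + 100 + 5 + 1 + 1 + 1 = 3108

3108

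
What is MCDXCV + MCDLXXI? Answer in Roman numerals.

MCDXCV = 1495
MCDLXXI = 1471
1495 + 1471 = 2966

MMCMLXVI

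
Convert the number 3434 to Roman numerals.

Convert 3434 to Roman numerals:
  3434 contains 3×1000 (MMM)
  434 contains 1×400 (CD)
  34 contains 3×10 (XXX)
  4 contains 1×4 (IV)

MMMCDXXXIV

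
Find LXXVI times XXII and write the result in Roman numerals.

LXXVI = 76
XXII = 22
76 × 22 = 1672

MDCLXXII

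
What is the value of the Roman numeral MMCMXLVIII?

MMCMXLVIII: M=1000, M=1000, CM=900, XL=40, V=5, I=1, I=1, I=1
1000 + 1000 + 900 + 40 + 5 + 1 + 1 + 1 = 2948

2948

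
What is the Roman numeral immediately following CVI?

CVI = 106, so the next integer is 106 + 1 = 107

CVII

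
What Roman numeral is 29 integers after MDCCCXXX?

MDCCCXXX = 1830
1830 + 29 = 1859

MDCCCLIX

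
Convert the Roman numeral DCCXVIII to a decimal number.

DCCXVIII: D=500, C=100, C=100, X=10, V=5, I=1, I=1, I=1
500 + 100 + 100 + 10 + 5 + 1 + 1 + 1 = 718

718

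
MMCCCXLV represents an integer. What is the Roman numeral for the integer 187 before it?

MMCCCXLV = 2345
2345 - 187 = 2158

MMCLVIII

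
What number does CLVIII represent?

CLVIII: C=100, L=50, V=5, I=1, I=1, I=1
100 + 50 + 5 + 1 + 1 + 1 = 158

158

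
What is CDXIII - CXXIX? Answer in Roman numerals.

CDXIII = 413
CXXIX = 129
413 - 129 = 284

CCLXXXIV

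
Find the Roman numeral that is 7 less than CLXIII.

CLXIII = 163
163 - 7 = 156

CLVI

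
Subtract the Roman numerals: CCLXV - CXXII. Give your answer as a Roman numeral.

CCLXV = 265
CXXII = 122
265 - 122 = 143

CXLIII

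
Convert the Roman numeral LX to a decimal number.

LX: L=50, X=10
50 + 10 = 60

60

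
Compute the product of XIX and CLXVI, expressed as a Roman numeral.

XIX = 19
CLXVI = 166
19 × 166 = 3154

MMMCLIV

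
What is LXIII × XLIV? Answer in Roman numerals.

LXIII = 63
XLIV = 44
63 × 44 = 2772

MMDCCLXXII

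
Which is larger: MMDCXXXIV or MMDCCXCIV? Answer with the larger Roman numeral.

MMDCXXXIV = 2634
MMDCCXCIV = 2794
2794 is larger

MMDCCXCIV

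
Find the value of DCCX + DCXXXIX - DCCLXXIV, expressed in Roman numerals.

DCCX = 710, DCXXXIX = 639, DCCLXXIV = 774
710 + 639 = 1349
1349 - 774 = 575

DLXXV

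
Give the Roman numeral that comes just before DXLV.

DXLV = 545; previous is 544

DXLIV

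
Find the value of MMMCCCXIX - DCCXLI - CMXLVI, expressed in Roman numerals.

MMMCCCXIX = 3319, DCCXLI = 741, CMXLVI = 946
3319 - 741 = 2578
2578 - 946 = 1632

MDCXXXII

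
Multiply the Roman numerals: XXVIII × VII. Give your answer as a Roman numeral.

XXVIII = 28
VII = 7
28 × 7 = 196

CXCVI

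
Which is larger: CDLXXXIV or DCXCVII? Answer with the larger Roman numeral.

CDLXXXIV = 484
DCXCVII = 697
697 is larger

DCXCVII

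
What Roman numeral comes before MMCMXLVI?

MMCMXLVI = 2946; previous is 2945

MMCMXLV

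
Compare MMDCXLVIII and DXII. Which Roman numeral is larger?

MMDCXLVIII = 2648
DXII = 512
2648 is larger

MMDCXLVIII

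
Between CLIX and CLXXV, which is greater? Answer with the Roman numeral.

CLIX = 159
CLXXV = 175
175 is larger

CLXXV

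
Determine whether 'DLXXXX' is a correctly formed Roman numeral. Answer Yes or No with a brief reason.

'DLXXXX': More than 3 consecutive X's

No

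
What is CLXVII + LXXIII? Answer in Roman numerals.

CLXVII = 167
LXXIII = 73
167 + 73 = 240

CCXL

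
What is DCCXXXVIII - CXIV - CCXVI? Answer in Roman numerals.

DCCXXXVIII = 738, CXIV = 114, CCXVI = 216
738 - 114 = 624
624 - 216 = 408

CDVIII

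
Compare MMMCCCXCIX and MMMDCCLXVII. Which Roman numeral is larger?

MMMCCCXCIX = 3399
MMMDCCLXVII = 3767
3767 is larger

MMMDCCLXVII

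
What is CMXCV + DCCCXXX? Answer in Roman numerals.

CMXCV = 995
DCCCXXX = 830
995 + 830 = 1825

MDCCCXXV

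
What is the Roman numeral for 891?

Convert 891 to Roman numerals:
  891 contains 1×500 (D)
  391 contains 3×100 (CCC)
  91 contains 1×90 (XC)
  1 contains 1×1 (I)

DCCCXCI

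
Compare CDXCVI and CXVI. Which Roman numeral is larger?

CDXCVI = 496
CXVI = 116
496 is larger

CDXCVI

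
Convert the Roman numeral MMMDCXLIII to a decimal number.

MMMDCXLIII: M=1000, M=1000, M=1000, D=500, C=100, XL=40, I=1, I=1, I=1
1000 + 1000 + 1000 + 500 + 100 + 40 + 1 + 1 + 1 = 3643

3643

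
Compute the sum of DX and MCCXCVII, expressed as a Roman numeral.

DX = 510
MCCXCVII = 1297
510 + 1297 = 1807

MDCCCVII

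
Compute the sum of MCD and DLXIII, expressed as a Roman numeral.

MCD = 1400
DLXIII = 563
1400 + 563 = 1963

MCMLXIII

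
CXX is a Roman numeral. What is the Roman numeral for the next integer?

CXX = 120; next is 121

CXXI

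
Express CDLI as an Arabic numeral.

CDLI: CD=400, L=50, I=1
400 + 50 + 1 = 451

451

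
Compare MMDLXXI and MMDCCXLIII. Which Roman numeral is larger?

MMDLXXI = 2571
MMDCCXLIII = 2743
2743 is larger

MMDCCXLIII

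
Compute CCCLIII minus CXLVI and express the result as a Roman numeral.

CCCLIII = 353
CXLVI = 146
353 - 146 = 207

CCVII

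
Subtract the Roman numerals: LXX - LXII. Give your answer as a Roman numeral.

LXX = 70
LXII = 62
70 - 62 = 8

VIII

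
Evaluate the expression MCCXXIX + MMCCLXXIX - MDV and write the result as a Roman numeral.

MCCXXIX = 1229, MMCCLXXIX = 2279, MDV = 1505
1229 + 2279 = 3508
3508 - 1505 = 2003

MMIII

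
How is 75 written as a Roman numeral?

Convert 75 to Roman numerals:
  75 contains 1×50 (L)
  25 contains 2×10 (XX)
  5 contains 1×5 (V)

LXXV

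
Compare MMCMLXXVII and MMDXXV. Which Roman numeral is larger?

MMCMLXXVII = 2977
MMDXXV = 2525
2977 is larger

MMCMLXXVII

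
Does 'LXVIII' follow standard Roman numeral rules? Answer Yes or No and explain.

'LXVIII': Check the rules: uses only the symbols I, V, X, L, C, D, M; no symbol is repeated more than three times in a row; V, L and D each appear at most once; no smaller symbol precedes a larger one (values never increase from left to right). Value: L (50) + X (10) + V (5) + I (1) + I (1) + I (1) = 68. So it is a valid standard Roman numeral.

Yes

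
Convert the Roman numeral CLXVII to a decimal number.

CLXVII: C=100, L=50, X=10, V=5, I=1, I=1
100 + 50 + 10 + 5 + 1 + 1 = 167

167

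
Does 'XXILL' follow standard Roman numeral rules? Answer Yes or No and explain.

'XXILL': L should not appear more than once

No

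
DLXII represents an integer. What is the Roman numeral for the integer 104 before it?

DLXII = 562
562 - 104 = 458

CDLVIII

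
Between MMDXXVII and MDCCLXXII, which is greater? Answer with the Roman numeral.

MMDXXVII = 2527
MDCCLXXII = 1772
2527 is larger

MMDXXVII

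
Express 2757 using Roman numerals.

Convert 2757 to Roman numerals:
  2757 contains 2×1000 (MM)
  757 contains 1×500 (D)
  257 contains 2×100 (CC)
  57 contains 1×50 (L)
  7 contains 1×5 (V)
  2 contains 2×1 (II)

MMDCCLVII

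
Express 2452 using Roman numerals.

Convert 2452 to Roman numerals:
  2452 contains 2×1000 (MM)
  452 contains 1×400 (CD)
  52 contains 1×50 (L)
  2 contains 2×1 (II)

MMCDLII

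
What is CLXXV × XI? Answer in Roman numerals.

CLXXV = 175
XI = 11
175 × 11 = 1925

MCMXXV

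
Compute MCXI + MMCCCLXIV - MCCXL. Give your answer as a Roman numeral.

MCXI = 1111, MMCCCLXIV = 2364, MCCXL = 1240
1111 + 2364 = 3475
3475 - 1240 = 2235

MMCCXXXV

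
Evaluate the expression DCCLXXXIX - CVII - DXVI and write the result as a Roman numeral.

DCCLXXXIX = 789, CVII = 107, DXVI = 516
789 - 107 = 682
682 - 516 = 166

CLXVI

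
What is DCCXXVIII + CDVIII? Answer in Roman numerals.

DCCXXVIII = 728
CDVIII = 408
728 + 408 = 1136

MCXXXVI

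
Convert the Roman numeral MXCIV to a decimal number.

MXCIV: M=1000, XC=90, IV=4
1000 + 90 + 4 = 1094

1094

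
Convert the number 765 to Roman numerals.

Convert 765 to Roman numerals:
  765 contains 1×500 (D)
  265 contains 2×100 (CC)
  65 contains 1×50 (L)
  15 contains 1×10 (X)
  5 contains 1×5 (V)

DCCLXV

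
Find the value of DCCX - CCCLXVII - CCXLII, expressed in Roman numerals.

DCCX = 710, CCCLXVII = 367, CCXLII = 242
710 - 367 = 343
343 - 242 = 101

CI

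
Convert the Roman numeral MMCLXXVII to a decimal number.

MMCLXXVII: M=1000, M=1000, C=100, L=50, X=10, X=10, V=5, I=1, I=1
1000 + 1000 + 100 + 50 + 10 + 10 + 5 + 1 + 1 = 2177

2177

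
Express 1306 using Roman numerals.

Convert 1306 to Roman numerals:
  1306 contains 1×1000 (M)
  306 contains 3×100 (CCC)
  6 contains 1×5 (V)
  1 contains 1×1 (I)

MCCCVI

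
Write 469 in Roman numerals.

Convert 469 to Roman numerals:
  469 contains 1×400 (CD)
  69 contains 1×50 (L)
  19 contains 1×10 (X)
  9 contains 1×9 (IX)

CDLXIX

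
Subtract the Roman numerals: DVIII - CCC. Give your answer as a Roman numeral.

DVIII = 508
CCC = 300
508 - 300 = 208

CCVIII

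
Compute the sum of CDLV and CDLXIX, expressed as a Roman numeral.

CDLV = 455
CDLXIX = 469
455 + 469 = 924

CMXXIV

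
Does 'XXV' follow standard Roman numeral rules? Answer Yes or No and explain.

'XXV': Check the rules: uses only the symbols I, V, X, L, C, D, M; no symbol is repeated more than three times in a row; V, L and D each appear at most once; no smaller symbol precedes a larger one (values never increase from left to right). Value: X (10) + X (10) + V (5) = 25. So it is a valid standard Roman numeral.

Yes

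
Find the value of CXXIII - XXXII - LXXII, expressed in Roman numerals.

CXXIII = 123, XXXII = 32, LXXII = 72
123 - 32 = 91
91 - 72 = 19

XIX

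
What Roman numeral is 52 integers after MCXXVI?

MCXXVI = 1126
1126 + 52 = 1178

MCLXXVIII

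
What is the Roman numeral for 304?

Convert 304 to Roman numerals:
  304 contains 3×100 (CCC)
  4 contains 1×4 (IV)

CCCIV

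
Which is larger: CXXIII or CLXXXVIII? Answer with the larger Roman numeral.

CXXIII = 123
CLXXXVIII = 188
188 is larger

CLXXXVIII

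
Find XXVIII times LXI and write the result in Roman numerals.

XXVIII = 28
LXI = 61
28 × 61 = 1708

MDCCVIII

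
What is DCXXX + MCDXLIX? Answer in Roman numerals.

DCXXX = 630
MCDXLIX = 1449
630 + 1449 = 2079

MMLXXIX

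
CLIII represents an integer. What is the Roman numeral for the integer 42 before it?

CLIII = 153
153 - 42 = 111

CXI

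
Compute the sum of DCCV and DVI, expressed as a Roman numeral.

DCCV = 705
DVI = 506
705 + 506 = 1211

MCCXI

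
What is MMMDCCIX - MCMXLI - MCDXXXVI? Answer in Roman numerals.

MMMDCCIX = 3709, MCMXLI = 1941, MCDXXXVI = 1436
3709 - 1941 = 1768
1768 - 1436 = 332

CCCXXXII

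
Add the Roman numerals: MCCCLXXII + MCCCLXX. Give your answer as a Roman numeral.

MCCCLXXII = 1372
MCCCLXX = 1370
1372 + 1370 = 2742

MMDCCXLII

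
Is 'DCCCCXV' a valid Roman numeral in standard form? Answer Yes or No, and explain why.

'DCCCCXV': More than 3 consecutive C's

No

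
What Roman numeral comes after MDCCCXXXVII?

MDCCCXXXVII = 1837; next is 1838

MDCCCXXXVIII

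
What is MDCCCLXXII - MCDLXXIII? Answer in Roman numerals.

MDCCCLXXII = 1872
MCDLXXIII = 1473
1872 - 1473 = 399

CCCXCIX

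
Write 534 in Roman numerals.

Convert 534 to Roman numerals:
  534 contains 1×500 (D)
  34 contains 3×10 (XXX)
  4 contains 1×4 (IV)

DXXXIV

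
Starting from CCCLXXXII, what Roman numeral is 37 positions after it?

CCCLXXXII = 382
382 + 37 = 419

CDXIX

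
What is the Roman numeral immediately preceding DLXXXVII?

DLXXXVII = 587; previous is 586

DLXXXVI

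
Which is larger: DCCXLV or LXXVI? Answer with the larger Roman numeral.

DCCXLV = 745
LXXVI = 76
745 is larger

DCCXLV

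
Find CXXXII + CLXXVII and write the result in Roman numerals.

CXXXII = 132
CLXXVII = 177
132 + 177 = 309

CCCIX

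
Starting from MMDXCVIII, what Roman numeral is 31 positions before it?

MMDXCVIII = 2598
2598 - 31 = 2567

MMDLXVII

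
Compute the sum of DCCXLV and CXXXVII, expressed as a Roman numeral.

DCCXLV = 745
CXXXVII = 137
745 + 137 = 882

DCCCLXXXII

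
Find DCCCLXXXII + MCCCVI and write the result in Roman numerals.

DCCCLXXXII = 882
MCCCVI = 1306
882 + 1306 = 2188

MMCLXXXVIII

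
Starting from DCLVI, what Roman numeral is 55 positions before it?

DCLVI = 656
656 - 55 = 601

DCI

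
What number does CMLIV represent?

CMLIV: CM=900, L=50, IV=4
900 + 50 + 4 = 954

954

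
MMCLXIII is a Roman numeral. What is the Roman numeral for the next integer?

MMCLXIII = 2163, so the next integer is 2163 + 1 = 2164

MMCLXIV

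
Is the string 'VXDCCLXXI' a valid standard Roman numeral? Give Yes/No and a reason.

'VXDCCLXXI': Invalid subtractive combination: VX

No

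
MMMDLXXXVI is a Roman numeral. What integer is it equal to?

MMMDLXXXVI: M=1000, M=1000, M=1000, D=500, L=50, X=10, X=10, X=10, V=5, I=1
1000 + 1000 + 1000 + 500 + 50 + 10 + 10 + 10 + 5 + 1 = 3586

3586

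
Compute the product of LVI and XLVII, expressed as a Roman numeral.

LVI = 56
XLVII = 47
56 × 47 = 2632

MMDCXXXII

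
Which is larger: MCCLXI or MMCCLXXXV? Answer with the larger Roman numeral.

MCCLXI = 1261
MMCCLXXXV = 2285
2285 is larger

MMCCLXXXV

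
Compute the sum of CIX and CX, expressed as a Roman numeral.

CIX = 109
CX = 110
109 + 110 = 219

CCXIX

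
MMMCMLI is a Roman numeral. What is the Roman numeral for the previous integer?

MMMCMLI = 3951; previous is 3950

MMMCML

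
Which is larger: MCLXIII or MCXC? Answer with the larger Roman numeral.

MCLXIII = 1163
MCXC = 1190
1190 is larger

MCXC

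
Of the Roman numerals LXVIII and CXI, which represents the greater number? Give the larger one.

LXVIII = 68
CXI = 111
111 is larger

CXI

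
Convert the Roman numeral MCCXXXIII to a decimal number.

MCCXXXIII: M=1000, C=100, C=100, X=10, X=10, X=10, I=1, I=1, I=1
1000 + 100 + 100 + 10 + 10 + 10 + 1 + 1 + 1 = 1233

1233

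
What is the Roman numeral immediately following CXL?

CXL = 140; next is 141

CXLI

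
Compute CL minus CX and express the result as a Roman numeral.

CL = 150
CX = 110
150 - 110 = 40

XL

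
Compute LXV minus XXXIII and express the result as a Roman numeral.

LXV = 65
XXXIII = 33
65 - 33 = 32

XXXII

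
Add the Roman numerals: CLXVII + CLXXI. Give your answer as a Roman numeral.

CLXVII = 167
CLXXI = 171
167 + 171 = 338

CCCXXXVIII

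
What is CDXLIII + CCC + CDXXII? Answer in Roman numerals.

CDXLIII = 443, CCC = 300, CDXXII = 422
443 + 300 = 743
743 + 422 = 1165

MCLXV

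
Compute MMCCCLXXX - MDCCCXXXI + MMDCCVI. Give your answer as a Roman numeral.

MMCCCLXXX = 2380, MDCCCXXXI = 1831, MMDCCVI = 2706
2380 - 1831 = 549
549 + 2706 = 3255

MMMCCLV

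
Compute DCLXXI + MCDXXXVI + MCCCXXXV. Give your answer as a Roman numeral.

DCLXXI = 671, MCDXXXVI = 1436, MCCCXXXV = 1335
671 + 1436 = 2107
2107 + 1335 = 3442

MMMCDXLII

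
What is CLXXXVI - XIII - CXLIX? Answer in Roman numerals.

CLXXXVI = 186, XIII = 13, CXLIX = 149
186 - 13 = 173
173 - 149 = 24

XXIV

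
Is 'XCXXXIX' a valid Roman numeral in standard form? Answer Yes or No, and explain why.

'XCXXXIX': X cannot come right after the subtractive pair XC: once X is subtracted in XC, the next symbol must be smaller than X

No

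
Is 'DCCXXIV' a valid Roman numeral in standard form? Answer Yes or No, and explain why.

'DCCXXIV': Check the rules: uses only the symbols I, V, X, L, C, D, M; no symbol is repeated more than three times in a row; V, L and D each appear at most once; the only place a smaller symbol precedes a larger one is the allowed subtractive pair IV, the symbol right after such a pair (if any) is smaller than the pair's first symbol, and otherwise the values never increase from left to right. Value: D (500) + C (100) + C (100) + X (10) + X (10) + IV (4) = 724. So it is a valid standard Roman numeral.

Yes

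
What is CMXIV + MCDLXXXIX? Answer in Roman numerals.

CMXIV = 914
MCDLXXXIX = 1489
914 + 1489 = 2403

MMCDIII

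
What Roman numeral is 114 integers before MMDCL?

MMDCL = 2650
2650 - 114 = 2536

MMDXXXVI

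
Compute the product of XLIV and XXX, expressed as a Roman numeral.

XLIV = 44
XXX = 30
44 × 30 = 1320

MCCCXX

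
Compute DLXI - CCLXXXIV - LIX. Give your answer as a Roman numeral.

DLXI = 561, CCLXXXIV = 284, LIX = 59
561 - 284 = 277
277 - 59 = 218

CCXVIII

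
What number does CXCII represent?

CXCII: C=100, XC=90, I=1, I=1
100 + 90 + 1 + 1 = 192

192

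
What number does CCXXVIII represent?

CCXXVIII: C=100, C=100, X=10, X=10, V=5, I=1, I=1, I=1
100 + 100 + 10 + 10 + 5 + 1 + 1 + 1 = 228

228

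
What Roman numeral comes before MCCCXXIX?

MCCCXXIX = 1329; previous is 1328

MCCCXXVIII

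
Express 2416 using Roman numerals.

Convert 2416 to Roman numerals:
  2416 contains 2×1000 (MM)
  416 contains 1×400 (CD)
  16 contains 1×10 (X)
  6 contains 1×5 (V)
  1 contains 1×1 (I)

MMCDXVI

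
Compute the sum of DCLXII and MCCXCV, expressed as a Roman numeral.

DCLXII = 662
MCCXCV = 1295
662 + 1295 = 1957

MCMLVII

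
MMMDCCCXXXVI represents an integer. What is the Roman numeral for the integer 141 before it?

MMMDCCCXXXVI = 3836
3836 - 141 = 3695

MMMDCXCV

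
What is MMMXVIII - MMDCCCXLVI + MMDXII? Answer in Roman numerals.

MMMXVIII = 3018, MMDCCCXLVI = 2846, MMDXII = 2512
3018 - 2846 = 172
172 + 2512 = 2684

MMDCLXXXIV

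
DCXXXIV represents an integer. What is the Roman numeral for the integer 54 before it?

DCXXXIV = 634
634 - 54 = 580

DLXXX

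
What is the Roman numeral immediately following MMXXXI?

MMXXXI = 2031, so the next integer is 2031 + 1 = 2032

MMXXXII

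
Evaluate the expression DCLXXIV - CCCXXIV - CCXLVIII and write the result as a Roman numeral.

DCLXXIV = 674, CCCXXIV = 324, CCXLVIII = 248
674 - 324 = 350
350 - 248 = 102

CII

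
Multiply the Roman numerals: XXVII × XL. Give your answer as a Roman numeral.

XXVII = 27
XL = 40
27 × 40 = 1080

MLXXX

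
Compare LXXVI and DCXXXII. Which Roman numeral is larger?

LXXVI = 76
DCXXXII = 632
632 is larger

DCXXXII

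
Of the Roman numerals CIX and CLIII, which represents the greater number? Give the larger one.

CIX = 109
CLIII = 153
153 is larger

CLIII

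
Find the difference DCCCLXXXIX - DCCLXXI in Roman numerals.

DCCCLXXXIX = 889
DCCLXXI = 771
889 - 771 = 118

CXVIII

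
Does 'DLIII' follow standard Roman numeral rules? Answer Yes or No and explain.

'DLIII': Check the rules: uses only the symbols I, V, X, L, C, D, M; no symbol is repeated more than three times in a row; V, L and D each appear at most once; no smaller symbol precedes a larger one (values never increase from left to right). Value: D (500) + L (50) + I (1) + I (1) + I (1) = 553. So it is a valid standard Roman numeral.

Yes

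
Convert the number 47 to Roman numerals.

Convert 47 to Roman numerals:
  47 contains 1×40 (XL)
  7 contains 1×5 (V)
  2 contains 2×1 (II)

XLVII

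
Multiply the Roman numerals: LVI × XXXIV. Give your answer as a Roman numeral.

LVI = 56
XXXIV = 34
56 × 34 = 1904

MCMIV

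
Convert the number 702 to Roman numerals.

Convert 702 to Roman numerals:
  702 contains 1×500 (D)
  202 contains 2×100 (CC)
  2 contains 2×1 (II)

DCCII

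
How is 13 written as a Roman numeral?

Convert 13 to Roman numerals:
  13 contains 1×10 (X)
  3 contains 3×1 (III)

XIII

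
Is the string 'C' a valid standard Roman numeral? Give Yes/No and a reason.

'C': Check the rules: uses only the symbols I, V, X, L, C, D, M; no symbol is repeated more than three times in a row; V, L and D each appear at most once; no smaller symbol precedes a larger one (values never increase from left to right). Value: C = 100. So it is a valid standard Roman numeral.

Yes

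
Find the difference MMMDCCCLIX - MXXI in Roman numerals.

MMMDCCCLIX = 3859
MXXI = 1021
3859 - 1021 = 2838

MMDCCCXXXVIII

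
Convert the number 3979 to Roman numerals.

Convert 3979 to Roman numerals:
  3979 contains 3×1000 (MMM)
  979 contains 1×900 (CM)
  79 contains 1×50 (L)
  29 contains 2×10 (XX)
  9 contains 1×9 (IX)

MMMCMLXXIX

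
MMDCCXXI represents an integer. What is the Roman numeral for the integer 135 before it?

MMDCCXXI = 2721
2721 - 135 = 2586

MMDLXXXVI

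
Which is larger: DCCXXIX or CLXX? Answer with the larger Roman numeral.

DCCXXIX = 729
CLXX = 170
729 is larger

DCCXXIX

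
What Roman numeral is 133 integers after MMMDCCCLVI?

MMMDCCCLVI = 3856
3856 + 133 = 3989

MMMCMLXXXIX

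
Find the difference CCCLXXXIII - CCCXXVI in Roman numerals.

CCCLXXXIII = 383
CCCXXVI = 326
383 - 326 = 57

LVII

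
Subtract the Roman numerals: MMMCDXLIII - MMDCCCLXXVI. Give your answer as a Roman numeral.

MMMCDXLIII = 3443
MMDCCCLXXVI = 2876
3443 - 2876 = 567

DLXVII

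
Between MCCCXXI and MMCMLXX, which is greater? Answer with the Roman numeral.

MCCCXXI = 1321
MMCMLXX = 2970
2970 is larger

MMCMLXX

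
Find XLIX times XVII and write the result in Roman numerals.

XLIX = 49
XVII = 17
49 × 17 = 833

DCCCXXXIII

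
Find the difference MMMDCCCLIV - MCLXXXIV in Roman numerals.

MMMDCCCLIV = 3854
MCLXXXIV = 1184
3854 - 1184 = 2670

MMDCLXX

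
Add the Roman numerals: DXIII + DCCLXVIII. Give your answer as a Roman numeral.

DXIII = 513
DCCLXVIII = 768
513 + 768 = 1281

MCCLXXXI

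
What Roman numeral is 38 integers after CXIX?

CXIX = 119
119 + 38 = 157

CLVII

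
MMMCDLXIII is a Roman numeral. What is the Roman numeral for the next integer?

MMMCDLXIII = 3463, so the next integer is 3463 + 1 = 3464

MMMCDLXIV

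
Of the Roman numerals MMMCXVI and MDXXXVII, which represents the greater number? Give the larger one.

MMMCXVI = 3116
MDXXXVII = 1537
3116 is larger

MMMCXVI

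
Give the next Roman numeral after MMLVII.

MMLVII = 2057, so the next integer is 2057 + 1 = 2058

MMLVIII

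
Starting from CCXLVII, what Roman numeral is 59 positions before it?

CCXLVII = 247
247 - 59 = 188

CLXXXVIII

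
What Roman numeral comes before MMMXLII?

MMMXLII = 3042, so the previous integer is 3042 - 1 = 3041

MMMXLI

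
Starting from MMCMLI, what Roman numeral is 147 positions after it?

MMCMLI = 2951
2951 + 147 = 3098

MMMXCVIII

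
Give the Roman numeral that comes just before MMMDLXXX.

MMMDLXXX = 3580, so the previous integer is 3580 - 1 = 3579

MMMDLXXIX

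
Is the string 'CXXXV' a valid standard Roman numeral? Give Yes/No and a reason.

'CXXXV': Check the rules: uses only the symbols I, V, X, L, C, D, M; no symbol is repeated more than three times in a row; V, L and D each appear at most once; no smaller symbol precedes a larger one (values never increase from left to right). Value: C (100) + X (10) + X (10) + X (10) + V (5) = 135. So it is a valid standard Roman numeral.

Yes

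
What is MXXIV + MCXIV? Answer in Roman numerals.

MXXIV = 1024
MCXIV = 1114
1024 + 1114 = 2138

MMCXXXVIII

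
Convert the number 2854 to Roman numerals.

Convert 2854 to Roman numerals:
  2854 contains 2×1000 (MM)
  854 contains 1×500 (D)
  354 contains 3×100 (CCC)
  54 contains 1×50 (L)
  4 contains 1×4 (IV)

MMDCCCLIV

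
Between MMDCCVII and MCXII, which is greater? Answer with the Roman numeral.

MMDCCVII = 2707
MCXII = 1112
2707 is larger

MMDCCVII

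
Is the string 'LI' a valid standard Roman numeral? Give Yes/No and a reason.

'LI': Check the rules: uses only the symbols I, V, X, L, C, D, M; no symbol is repeated more than three times in a row; V, L and D each appear at most once; no smaller symbol precedes a larger one (values never increase from left to right). Value: L (50) + I (1) = 51. So it is a valid standard Roman numeral.

Yes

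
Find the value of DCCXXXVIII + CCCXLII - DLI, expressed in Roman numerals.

DCCXXXVIII = 738, CCCXLII = 342, DLI = 551
738 + 342 = 1080
1080 - 551 = 529

DXXIX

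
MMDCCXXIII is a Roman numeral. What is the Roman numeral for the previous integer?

MMDCCXXIII = 2723, so the previous integer is 2723 - 1 = 2722

MMDCCXXII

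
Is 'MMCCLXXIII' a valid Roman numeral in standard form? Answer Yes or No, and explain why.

'MMCCLXXIII': Check the rules: uses only the symbols I, V, X, L, C, D, M; no symbol is repeated more than three times in a row; V, L and D each appear at most once; no smaller symbol precedes a larger one (values never increase from left to right). Value: M (1000) + M (1000) + C (100) + C (100) + L (50) + X (10) + X (10) + I (1) + I (1) + I (1) = 2273. So it is a valid standard Roman numeral.

Yes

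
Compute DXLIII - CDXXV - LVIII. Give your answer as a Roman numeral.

DXLIII = 543, CDXXV = 425, LVIII = 58
543 - 425 = 118
118 - 58 = 60

LX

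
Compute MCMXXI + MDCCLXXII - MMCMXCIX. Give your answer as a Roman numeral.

MCMXXI = 1921, MDCCLXXII = 1772, MMCMXCIX = 2999
1921 + 1772 = 3693
3693 - 2999 = 694

DCXCIV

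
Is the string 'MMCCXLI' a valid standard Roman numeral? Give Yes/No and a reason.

'MMCCXLI': Check the rules: uses only the symbols I, V, X, L, C, D, M; no symbol is repeated more than three times in a row; V, L and D each appear at most once; the only place a smaller symbol precedes a larger one is the allowed subtractive pair XL, the symbol right after such a pair (if any) is smaller than the pair's first symbol, and otherwise the values never increase from left to right. Value: M (1000) + M (1000) + C (100) + C (100) + XL (40) + I (1) = 2241. So it is a valid standard Roman numeral.

Yes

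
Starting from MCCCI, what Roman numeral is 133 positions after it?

MCCCI = 1301
1301 + 133 = 1434

MCDXXXIV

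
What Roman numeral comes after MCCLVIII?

MCCLVIII = 1258; next is 1259

MCCLIX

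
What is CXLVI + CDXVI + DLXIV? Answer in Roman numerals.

CXLVI = 146, CDXVI = 416, DLXIV = 564
146 + 416 = 562
562 + 564 = 1126

MCXXVI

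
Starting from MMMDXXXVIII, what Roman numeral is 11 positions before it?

MMMDXXXVIII = 3538
3538 - 11 = 3527

MMMDXXVII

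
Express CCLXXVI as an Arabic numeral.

CCLXXVI: C=100, C=100, L=50, X=10, X=10, V=5, I=1
100 + 100 + 50 + 10 + 10 + 5 + 1 = 276

276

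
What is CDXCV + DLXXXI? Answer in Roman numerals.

CDXCV = 495
DLXXXI = 581
495 + 581 = 1076

MLXXVI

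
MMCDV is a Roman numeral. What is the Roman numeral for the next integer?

MMCDV = 2405, so the next integer is 2405 + 1 = 2406

MMCDVI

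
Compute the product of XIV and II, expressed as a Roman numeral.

XIV = 14
II = 2
14 × 2 = 28

XXVIII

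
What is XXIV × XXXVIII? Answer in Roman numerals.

XXIV = 24
XXXVIII = 38
24 × 38 = 912

CMXII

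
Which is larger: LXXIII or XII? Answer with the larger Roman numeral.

LXXIII = 73
XII = 12
73 is larger

LXXIII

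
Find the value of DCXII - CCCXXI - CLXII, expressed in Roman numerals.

DCXII = 612, CCCXXI = 321, CLXII = 162
612 - 321 = 291
291 - 162 = 129

CXXIX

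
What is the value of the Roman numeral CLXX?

CLXX: C=100, L=50, X=10, X=10
100 + 50 + 10 + 10 = 170

170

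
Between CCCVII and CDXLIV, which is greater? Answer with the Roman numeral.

CCCVII = 307
CDXLIV = 444
444 is larger

CDXLIV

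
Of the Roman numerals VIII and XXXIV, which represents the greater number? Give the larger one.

VIII = 8
XXXIV = 34
34 is larger

XXXIV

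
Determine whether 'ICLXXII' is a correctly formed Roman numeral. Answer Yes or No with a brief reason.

'ICLXXII': Invalid subtractive combination: IC

No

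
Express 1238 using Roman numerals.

Convert 1238 to Roman numerals:
  1238 contains 1×1000 (M)
  238 contains 2×100 (CC)
  38 contains 3×10 (XXX)
  8 contains 1×5 (V)
  3 contains 3×1 (III)

MCCXXXVIII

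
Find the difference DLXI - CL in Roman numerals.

DLXI = 561
CL = 150
561 - 150 = 411

CDXI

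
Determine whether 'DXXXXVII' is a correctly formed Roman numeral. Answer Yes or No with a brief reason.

'DXXXXVII': More than 3 consecutive X's

No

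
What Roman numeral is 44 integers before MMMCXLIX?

MMMCXLIX = 3149
3149 - 44 = 3105

MMMCV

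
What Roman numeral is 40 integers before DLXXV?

DLXXV = 575
575 - 40 = 535

DXXXV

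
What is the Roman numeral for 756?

Convert 756 to Roman numerals:
  756 contains 1×500 (D)
  256 contains 2×100 (CC)
  56 contains 1×50 (L)
  6 contains 1×5 (V)
  1 contains 1×1 (I)

DCCLVI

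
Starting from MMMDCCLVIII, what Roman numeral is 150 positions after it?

MMMDCCLVIII = 3758
3758 + 150 = 3908

MMMCMVIII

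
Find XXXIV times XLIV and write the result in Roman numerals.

XXXIV = 34
XLIV = 44
34 × 44 = 1496

MCDXCVI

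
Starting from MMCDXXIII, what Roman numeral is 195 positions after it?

MMCDXXIII = 2423
2423 + 195 = 2618

MMDCXVIII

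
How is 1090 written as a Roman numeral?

Convert 1090 to Roman numerals:
  1090 contains 1×1000 (M)
  90 contains 1×90 (XC)

MXC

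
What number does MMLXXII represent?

MMLXXII: M=1000, M=1000, L=50, X=10, X=10, I=1, I=1
1000 + 1000 + 50 + 10 + 10 + 1 + 1 = 2072

2072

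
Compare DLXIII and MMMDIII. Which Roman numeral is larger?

DLXIII = 563
MMMDIII = 3503
3503 is larger

MMMDIII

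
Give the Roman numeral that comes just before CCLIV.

CCLIV = 254, so the previous integer is 254 - 1 = 253

CCLIII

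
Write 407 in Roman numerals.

Convert 407 to Roman numerals:
  407 contains 1×400 (CD)
  7 contains 1×5 (V)
  2 contains 2×1 (II)

CDVII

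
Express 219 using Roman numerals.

Convert 219 to Roman numerals:
  219 contains 2×100 (CC)
  19 contains 1×10 (X)
  9 contains 1×9 (IX)

CCXIX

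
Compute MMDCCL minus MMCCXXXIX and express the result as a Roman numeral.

MMDCCL = 2750
MMCCXXXIX = 2239
2750 - 2239 = 511

DXI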